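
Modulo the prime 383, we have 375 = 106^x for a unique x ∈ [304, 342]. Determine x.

Compute 106^304 mod 383 = 350, then multiply by 106 repeatedly:
  106^304=350  106^305=332  106^306=339  106^307=315  106^308=69
  106^309=37  106^310=92  106^311=177  106^312=378  106^313=236
  106^314=121  106^315=187  106^316=289  106^317=377  106^318=130
  106^319=375
Found 375 at exponent 319.

319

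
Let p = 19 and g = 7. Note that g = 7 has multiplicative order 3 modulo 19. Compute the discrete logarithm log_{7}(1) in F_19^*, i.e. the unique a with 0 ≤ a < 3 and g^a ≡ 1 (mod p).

Successive powers of 7 modulo 19:
  7^0=1
So 7^0 ≡ 1 (mod 19), giving a = 0.

0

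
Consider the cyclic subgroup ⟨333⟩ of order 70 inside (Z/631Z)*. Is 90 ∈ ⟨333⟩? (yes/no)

90 ∈ ⟨333⟩ iff 90^70 ≡ 1 (mod 631), since |⟨333⟩| = 70.
90^70 mod 631 = 485.
Since 485 ≠ 1, 90 does not lie in the subgroup.

no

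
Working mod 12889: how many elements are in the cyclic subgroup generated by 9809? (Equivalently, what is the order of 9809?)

12888

The order of 9809 must divide p − 1 = 12888 = 2^3 · 3^2 · 179.
Divisors: 1, 2, 3, 4, 6, 8, 9, 12, 18, 24, 36, 72, 179, 358, 537, 716, 1074, 1432, 1611, 2148, 3222, 4296, 6444, 12888.
Check each in increasing order: 9809^1 ≡ 9809;  9809^2 ≡ 96;  9809^3 ≡ 767;  9809^4 ≡ 9216;  9809^6 ≡ 8284;  9809^8 ≡ 9035;  9809^9 ≡ 12440;  9809^12 ≡ 3620;  9809^18 ≡ 8266;  9809^24 ≡ 9176;  9809^36 ≡ 2167;  9809^72 ≡ 4293;  9809^179 ≡ 1322;  9809^358 ≡ 7669;  9809^537 ≡ 7664;  9809^716 ≡ 1054;  9809^1074 ≡ 1723;  9809^1432 ≡ 2462;  9809^1611 ≡ 6736;  9809^2148 ≡ 4259;  9809^3222 ≡ 4416;  9809^4296 ≡ 4258;  9809^6444 ≡ 12888;  9809^12888 ≡ 1.
Smallest exponent giving 1 is 12888.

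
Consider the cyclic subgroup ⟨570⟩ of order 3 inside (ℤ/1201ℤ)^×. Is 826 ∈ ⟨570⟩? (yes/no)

826 ∈ ⟨570⟩ iff 826^3 ≡ 1 (mod 1201), since |⟨570⟩| = 3.
826^3 mod 1201 = 334.
Since 334 ≠ 1, 826 does not lie in the subgroup.

no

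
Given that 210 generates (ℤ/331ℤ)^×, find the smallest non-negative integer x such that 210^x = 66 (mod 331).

Baby-step giant-step with m = ceil(sqrt(330)) = 19.
Baby table (210^j mod 331 for j=0..18):
  0:1  1:210  2:77  3:282  4:302  5:199  6:84  7:97
  8:179  9:187  10:212  11:166  12:105  13:204  14:141  15:151
  16:265  17:42  18:214
Giant step factor: 210^(-19) ≡ 135 (mod 331).
Scan 66·135^i mod 331 for i = 0, 1, …:
  i=0: 66   i=1: 304   i=2: 327   i=3: 122
  i=4: 251   i=5: 123   i=6: 55   i=7: 143
  i=8: 107   i=9: 212
Match at i=9, j=10: x = 9·19 + 10 = 181.

181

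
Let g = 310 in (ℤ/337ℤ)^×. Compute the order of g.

56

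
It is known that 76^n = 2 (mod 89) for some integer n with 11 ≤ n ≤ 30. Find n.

Compute 76^11 mod 89 = 12, then multiply by 76 repeatedly:
  76^11=12  76^12=22  76^13=70  76^14=69  76^15=82
  76^16=2
Found 2 at exponent 16.

16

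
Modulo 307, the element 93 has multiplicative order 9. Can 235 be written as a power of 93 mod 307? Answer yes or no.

no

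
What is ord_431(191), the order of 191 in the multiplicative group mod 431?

430

The order of 191 must divide p − 1 = 430 = 2 · 5 · 43.
Divisors: 1, 2, 5, 10, 43, 86, 215, 430.
Check each in increasing order: 191^1 ≡ 191;  191^2 ≡ 277;  191^5 ≡ 377;  191^10 ≡ 330;  191^43 ≡ 336;  191^86 ≡ 405;  191^215 ≡ 430;  191^430 ≡ 1.
Smallest exponent giving 1 is 430.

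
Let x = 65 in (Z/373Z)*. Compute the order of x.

The order of 65 must divide p − 1 = 372 = 2^2 · 3 · 31.
Divisors: 1, 2, 3, 4, 6, 12, 31, 62, 93, 124, 186, 372.
Check each in increasing order: 65^1 ≡ 65;  65^2 ≡ 122;  65^3 ≡ 97;  65^4 ≡ 337;  65^6 ≡ 84;  65^12 ≡ 342;  65^31 ≡ 69;  65^62 ≡ 285;  65^93 ≡ 269;  65^124 ≡ 284;  65^186 ≡ 372;  65^372 ≡ 1.
Smallest exponent giving 1 is 372.

372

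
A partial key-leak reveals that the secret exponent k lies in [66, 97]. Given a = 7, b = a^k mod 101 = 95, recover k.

Compute 7^66 mod 101 = 30, then multiply by 7 repeatedly:
  7^66=30  7^67=8  7^68=56  7^69=89  7^70=17
  7^71=18  7^72=25  7^73=74  7^74=13  7^75=91
  7^76=31  7^77=15  7^78=4  7^79=28  7^80=95
Found 95 at exponent 80.

80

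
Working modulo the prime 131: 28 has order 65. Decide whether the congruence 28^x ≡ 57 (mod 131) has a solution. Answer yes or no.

no

57 ∈ ⟨28⟩ iff 57^65 ≡ 1 (mod 131), since |⟨28⟩| = 65.
57^65 mod 131 = 130.
Since 130 ≠ 1, 57 does not lie in the subgroup.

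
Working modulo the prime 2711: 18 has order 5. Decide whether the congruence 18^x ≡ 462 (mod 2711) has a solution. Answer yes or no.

no

⟨18⟩ has order 5; its elements mod 2711 are {1, 18, 324, 410, 1958}.
462 is not in this set.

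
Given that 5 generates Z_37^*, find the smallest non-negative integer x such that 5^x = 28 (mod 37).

14

Successive powers of 5 modulo 37:
  5^0=1  5^1=5  5^2=25  5^3=14  5^4=33  5^5=17
  5^6=11  5^7=18  5^8=16  5^9=6  5^10=30  5^11=2
  5^12=10  5^13=13  5^14=28
So 5^14 ≡ 28 (mod 37), giving x = 14.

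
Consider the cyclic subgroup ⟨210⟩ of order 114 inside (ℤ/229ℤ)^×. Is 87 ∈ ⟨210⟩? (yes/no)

no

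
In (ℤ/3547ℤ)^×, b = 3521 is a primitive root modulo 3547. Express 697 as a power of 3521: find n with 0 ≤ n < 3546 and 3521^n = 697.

Baby-step giant-step with m = ceil(sqrt(3546)) = 60.
Baby table (3521^j mod 3547 for j=0..59):
  0:1  1:3521  2:676  3:159  4:2960  5:1074  6:452  7:2436
  8:510  9:928  10:701  11:3056  12:2125  13:1502  14:3512  15:910
  16:1169  17:1529  18:2810  19:1427  20:1915  21:3415  22:3432  23:2990
  24:294  25:2997  26:112  27:635  28:1225  29:73  30:1649  31:3237
  32:966  33:3260  34:368  35:1073  36:478  37:1760  38:351  39:1515
  40:3174  41:2604  42:3236  43:992  44:2584  45:209  46:1660  47:2951
  48:1308  49:1462  50:1005  51:2246  52:1903  53:180  54:2414  55:1082
  56:244  57:750  58:1782  59:3326
Giant step factor: 3521^(-60) ≡ 1513 (mod 3547).
Scan 697·1513^i mod 3547 for i = 0, 1, …:
  i=0: 697   i=1: 1102   i=2: 236   i=3: 2368
  i=4: 314   i=5: 3331   i=6: 3063   i=7: 1937
  i=8: 859   i=9: 1465     …   i=22: 2028
  i=23: 209
Match at i=23, j=45: n = 23·60 + 45 = 1425.

1425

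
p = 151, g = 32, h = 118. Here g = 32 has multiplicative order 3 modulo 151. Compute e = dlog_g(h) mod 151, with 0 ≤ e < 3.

2

Successive powers of 32 modulo 151:
  32^0=1  32^1=32  32^2=118
So 32^2 ≡ 118 (mod 151), giving e = 2.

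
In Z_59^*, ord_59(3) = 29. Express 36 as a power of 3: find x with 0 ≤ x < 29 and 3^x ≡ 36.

9

Successive powers of 3 modulo 59:
  3^0=1  3^1=3  3^2=9  3^3=27  3^4=22  3^5=7
  3^6=21  3^7=4  3^8=12  3^9=36
So 3^9 ≡ 36 (mod 59), giving x = 9.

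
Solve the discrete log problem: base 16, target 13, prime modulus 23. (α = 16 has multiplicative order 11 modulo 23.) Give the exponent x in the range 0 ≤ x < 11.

10

Successive powers of 16 modulo 23:
  16^0=1  16^1=16  16^2=3  16^3=2  16^4=9  16^5=6
  16^6=4  16^7=18  16^8=12  16^9=8  16^10=13
So 16^10 ≡ 13 (mod 23), giving x = 10.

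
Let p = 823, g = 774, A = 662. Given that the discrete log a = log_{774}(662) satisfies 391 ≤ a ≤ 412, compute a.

405

Compute 774^391 mod 823 = 143, then multiply by 774 repeatedly:
  774^391=143  774^392=400  774^393=152  774^394=782  774^395=363
  774^396=319  774^397=6  774^398=529  774^399=415  774^400=240
  774^401=585  774^402=140  774^403=547  774^404=356  774^405=662
Found 662 at exponent 405.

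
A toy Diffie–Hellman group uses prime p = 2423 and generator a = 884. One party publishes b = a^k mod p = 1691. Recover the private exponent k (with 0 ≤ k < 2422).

1258

Baby-step giant-step with m = ceil(sqrt(2422)) = 50.
Baby table (884^j mod 2423 for j=0..49):
  0:1  1:884  2:1250  3:112  4:2088  5:1889  6:429  7:1248
  8:767  9:2011  10:1665  11:1099  12:2316  13:2332  14:1938  15:131
  16:1923  17:1409  18:134  19:2152  20:313  21:470  22:1147  23:1134
  24:1757  25:45  26:1012  27:521  28:194  29:1886  30:200  31:2344
  32:431  33:593  34:844  35:2235  36:995  37:31  38:751  39:2405
  40:1049  41:1730  42:407  43:1184  44:2343  45:1970  46:1766  47:732
  48:147  49:1529
Giant step factor: 884^(-50) ≡ 554 (mod 2423).
Scan 1691·554^i mod 2423 for i = 0, 1, …:
  i=0: 1691   i=1: 1536   i=2: 471   i=3: 1673
  i=4: 1256   i=5: 423   i=6: 1734   i=7: 1128
  i=8: 2201   i=9: 585     …   i=24: 32
  i=25: 767
Match at i=25, j=8: k = 25·50 + 8 = 1258.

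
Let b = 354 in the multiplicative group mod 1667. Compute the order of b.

The order of 354 must divide p − 1 = 1666 = 2 · 7^2 · 17.
Divisors: 1, 2, 7, 14, 17, 34, 49, 98, 119, 238, 833, 1666.
Check each in increasing order: 354^1 ≡ 354;  354^2 ≡ 291;  354^7 ≡ 884;  354^14 ≡ 1300;  354^17 ≡ 1422;  354^34 ≡ 13;  354^49 ≡ 1404;  354^98 ≡ 822;  354^119 ≡ 176;  354^238 ≡ 970;  354^833 ≡ 1.
Smallest exponent giving 1 is 833.

833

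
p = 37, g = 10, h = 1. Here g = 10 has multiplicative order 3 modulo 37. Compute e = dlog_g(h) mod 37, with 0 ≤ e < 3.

Successive powers of 10 modulo 37:
  10^0=1
So 10^0 ≡ 1 (mod 37), giving e = 0.

0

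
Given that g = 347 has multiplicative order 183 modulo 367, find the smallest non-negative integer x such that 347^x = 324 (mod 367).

112

Baby-step giant-step with m = ceil(sqrt(183)) = 14.
Baby table (347^j mod 367 for j=0..13):
  0:1  1:347  2:33  3:74  4:355  5:240  6:338  7:213
  8:144  9:56  10:348  11:13  12:107  13:62
Giant step factor: 347^(-14) ≡ 66 (mod 367).
Scan 324·66^i mod 367 for i = 0, 1, …:
  i=0: 324   i=1: 98   i=2: 229   i=3: 67
  i=4: 18   i=5: 87   i=6: 237   i=7: 228
  i=8: 1
Match at i=8, j=0: x = 8·14 + 0 = 112.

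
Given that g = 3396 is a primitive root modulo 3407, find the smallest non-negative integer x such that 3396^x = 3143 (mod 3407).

3305

Baby-step giant-step with m = ceil(sqrt(3406)) = 59.
Baby table (3396^j mod 3407 for j=0..58):
  0:1  1:3396  2:121  3:2076  4:1013  5:2485  6:3328  7:869
  8:662  9:2939  10:1741  11:1291  12:2834  13:2896  14:2214  15:2902
  16:2148  17:221  18:976  19:2892  20:2258  21:2418  22:658  23:2983
  24:1257  25:3208  26:2189  27:3177  28:2530  29:2833  30:2907  31:2093
  32:826  33:1135  34:1143  35:1055  36:2023  37:1596  38:2886  39:2324
  40:1692  41:1830  42:312  43:3382  44:275  45:382  46:2612  47:1931
  48:2608  49:1975  50:2124  51:485  52:1479  53:766  54:1795  55:697
  56:2554  57:2569  58:2404
Giant step factor: 3396^(-59) ≡ 2807 (mod 3407).
Scan 3143·2807^i mod 3407 for i = 0, 1, …:
  i=0: 3143   i=1: 1678   i=2: 1672   i=3: 1865
  i=4: 1903   i=5: 2952   i=6: 440   i=7: 1746
  i=8: 1756   i=9: 2570     …   i=55: 1289
  i=56: 3396
Match at i=56, j=1: x = 56·59 + 1 = 3305.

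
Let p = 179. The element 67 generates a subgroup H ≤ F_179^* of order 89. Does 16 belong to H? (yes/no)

16 ∈ ⟨67⟩ iff 16^89 ≡ 1 (mod 179), since |⟨67⟩| = 89.
16^89 mod 179 = 1.
Since 1 = 1, 16 lies in the subgroup.

yes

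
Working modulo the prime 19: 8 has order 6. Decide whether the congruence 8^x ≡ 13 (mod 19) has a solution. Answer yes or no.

no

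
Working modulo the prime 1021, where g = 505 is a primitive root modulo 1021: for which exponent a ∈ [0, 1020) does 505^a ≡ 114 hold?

Baby-step giant-step with m = ceil(sqrt(1020)) = 32.
Baby table (505^j mod 1021 for j=0..31):
  0:1  1:505  2:796  3:727  4:596  5:806  6:672  7:388
  8:929  9:506  10:280  11:502  12:302  13:381  14:457  15:39
  16:296  17:414  18:786  19:782  20:804  21:683  22:838  23:496
  24:335  25:710  26:179  27:547  28:565  29:466  30:500  31:313
Giant step factor: 505^(-32) ≡ 489 (mod 1021).
Scan 114·489^i mod 1021 for i = 0, 1, …:
  i=0: 114   i=1: 612   i=2: 115   i=3: 80
  i=4: 322   i=5: 224   i=6: 289   i=7: 423
  i=8: 605   i=9: 776   i=10: 673   i=11: 335
Match at i=11, j=24: a = 11·32 + 24 = 376.

376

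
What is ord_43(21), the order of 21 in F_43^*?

7

The order of 21 must divide p − 1 = 42 = 2 · 3 · 7.
Divisors: 1, 2, 3, 6, 7, 14, 21, 42.
Check each in increasing order: 21^1 ≡ 21;  21^2 ≡ 11;  21^3 ≡ 16;  21^6 ≡ 41;  21^7 ≡ 1.
Smallest exponent giving 1 is 7.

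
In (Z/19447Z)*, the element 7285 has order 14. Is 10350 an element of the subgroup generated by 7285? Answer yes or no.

no

⟨7285⟩ has order 14; its elements mod 19447 are {1, 362, 2310, 5085, 6695, 7285, 7622, 11825, 12162, 12752, 14362, 17137, 19085, 19446}.
10350 is not in this set.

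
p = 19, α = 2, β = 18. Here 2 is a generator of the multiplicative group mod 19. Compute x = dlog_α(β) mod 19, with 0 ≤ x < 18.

9

Successive powers of 2 modulo 19:
  2^0=1  2^1=2  2^2=4  2^3=8  2^4=16  2^5=13
  2^6=7  2^7=14  2^8=9  2^9=18
So 2^9 ≡ 18 (mod 19), giving x = 9.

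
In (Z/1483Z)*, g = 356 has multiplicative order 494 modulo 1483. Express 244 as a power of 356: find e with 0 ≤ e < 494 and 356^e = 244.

Baby-step giant-step with m = ceil(sqrt(494)) = 23.
Baby table (356^j mod 1483 for j=0..22):
  0:1  1:356  2:681  3:707  4:1065  5:975  6:78  7:1074
  8:1213  9:275  10:22  11:417  12:152  13:724  14:1185  15:688
  16:233  17:1383  18:1475  19:118  20:484  21:276  22:378
Giant step factor: 356^(-23) ≡ 104 (mod 1483).
Scan 244·104^i mod 1483 for i = 0, 1, …:
  i=0: 244   i=1: 165   i=2: 847   i=3: 591
  i=4: 661   i=5: 526   i=6: 1316   i=7: 428
  i=8: 22
Match at i=8, j=10: e = 8·23 + 10 = 194.

194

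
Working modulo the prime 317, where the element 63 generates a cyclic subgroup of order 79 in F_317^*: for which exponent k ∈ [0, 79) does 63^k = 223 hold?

7

Successive powers of 63 modulo 317:
  63^0=1  63^1=63  63^2=165  63^3=251  63^4=280  63^5=205
  63^6=235  63^7=223
So 63^7 ≡ 223 (mod 317), giving k = 7.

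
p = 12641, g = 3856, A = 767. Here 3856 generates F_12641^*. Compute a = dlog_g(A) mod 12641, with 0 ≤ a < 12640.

8877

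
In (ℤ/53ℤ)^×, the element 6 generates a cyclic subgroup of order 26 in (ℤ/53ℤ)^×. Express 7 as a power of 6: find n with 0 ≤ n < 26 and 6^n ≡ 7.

Successive powers of 6 modulo 53:
  6^0=1  6^1=6  6^2=36  6^3=4  6^4=24  6^5=38
  6^6=16  6^7=43  6^8=46  6^9=11  6^10=13  6^11=25
  6^12=44  6^13=52  6^14=47  6^15=17  6^16=49  6^17=29
  6^18=15  6^19=37  6^20=10  6^21=7
So 6^21 ≡ 7 (mod 53), giving n = 21.

21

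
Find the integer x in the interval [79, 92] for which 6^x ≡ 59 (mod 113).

Compute 6^79 mod 113 = 80, then multiply by 6 repeatedly:
  6^79=80  6^80=28  6^81=55  6^82=104  6^83=59
Found 59 at exponent 83.

83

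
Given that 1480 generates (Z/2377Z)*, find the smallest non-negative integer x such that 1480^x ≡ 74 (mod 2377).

Baby-step giant-step with m = ceil(sqrt(2376)) = 49.
Baby table (1480^j mod 2377 for j=0..48):
  0:1  1:1480  2:1183  3:1368  4:1813  5:1984  6:725  7:973
  8:1955  9:591  10:2321  11:315  12:308  13:1833  14:683  15:615
  16:2186  17:183  18:2239  19:182  20:759  21:1376  22:1768  23:1940
  24:2161  25:1215  26:1188  27:1637  28:597  29:1693  30:282  31:1385
  32:826  33:702  34:211  35:893  36:28  37:1031  38:2223  39:272
  40:847  41:881  42:1284  43:1097  44:69  45:2286  46:809  47:1689
  48:1493
Giant step factor: 1480^(-49) ≡ 718 (mod 2377).
Scan 74·718^i mod 2377 for i = 0, 1, …:
  i=0: 74   i=1: 838   i=2: 303   i=3: 1247
  i=4: 1594   i=5: 1155   i=6: 2094   i=7: 1228
  i=8: 2214   i=9: 1816     …   i=19: 2026
  i=20: 2321
Match at i=20, j=10: x = 20·49 + 10 = 990.

990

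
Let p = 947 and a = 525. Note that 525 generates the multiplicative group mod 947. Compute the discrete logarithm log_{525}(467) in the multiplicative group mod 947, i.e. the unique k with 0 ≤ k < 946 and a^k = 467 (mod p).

Baby-step giant-step with m = ceil(sqrt(946)) = 31.
Baby table (525^j mod 947 for j=0..30):
  0:1  1:525  2:48  3:578  4:410  5:281  6:740  7:230
  8:481  9:623  10:360  11:547  12:234  13:687  14:815  15:778
  16:293  17:411  18:806  19:788  20:808  21:891  22:904  23:153
  24:777  25:715  26:363  27:228  28:378  29:527  30:151
Giant step factor: 525^(-31) ≡ 111 (mod 947).
Scan 467·111^i mod 947 for i = 0, 1, …:
  i=0: 467   i=1: 699   i=2: 882   i=3: 361
  i=4: 297   i=5: 769   i=6: 129   i=7: 114
  i=8: 343   i=9: 193   i=10: 589   i=11: 36
  i=12: 208   i=13: 360
Match at i=13, j=10: k = 13·31 + 10 = 413.

413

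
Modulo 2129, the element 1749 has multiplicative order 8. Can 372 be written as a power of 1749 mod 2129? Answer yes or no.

yes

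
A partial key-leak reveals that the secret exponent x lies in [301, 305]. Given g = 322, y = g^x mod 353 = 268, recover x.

301

Compute 322^301 mod 353 = 268, then multiply by 322 repeatedly:
  322^301=268
Found 268 at exponent 301.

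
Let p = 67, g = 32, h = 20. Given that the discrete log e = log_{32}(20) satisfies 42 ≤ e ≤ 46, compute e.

43

Compute 32^42 mod 67 = 9, then multiply by 32 repeatedly:
  32^42=9  32^43=20
Found 20 at exponent 43.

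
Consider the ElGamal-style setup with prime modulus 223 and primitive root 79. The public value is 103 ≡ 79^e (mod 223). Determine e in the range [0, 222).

39

Baby-step giant-step with m = ceil(sqrt(222)) = 15.
Baby table (79^j mod 223 for j=0..14):
  0:1  1:79  2:220  3:209  4:9  5:42  6:196  7:97
  8:81  9:155  10:203  11:204  12:60  13:57  14:43
Giant step factor: 79^(-15) ≡ 193 (mod 223).
Scan 103·193^i mod 223 for i = 0, 1, …:
  i=0: 103   i=1: 32   i=2: 155
Match at i=2, j=9: e = 2·15 + 9 = 39.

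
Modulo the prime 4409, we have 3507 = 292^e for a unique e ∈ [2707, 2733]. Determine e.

2725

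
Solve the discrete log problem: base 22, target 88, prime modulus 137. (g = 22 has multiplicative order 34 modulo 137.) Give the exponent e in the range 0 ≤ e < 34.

30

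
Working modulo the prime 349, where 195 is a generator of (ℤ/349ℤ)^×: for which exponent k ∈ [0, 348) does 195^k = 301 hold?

276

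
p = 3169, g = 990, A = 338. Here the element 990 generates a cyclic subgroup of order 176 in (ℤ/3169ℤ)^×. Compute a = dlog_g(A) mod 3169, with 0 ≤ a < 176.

81

Baby-step giant-step with m = ceil(sqrt(176)) = 14.
Baby table (990^j mod 3169 for j=0..13):
  0:1  1:990  2:879  3:1904  4:2574  5:384  6:3049  7:1622
  8:2266  9:2857  10:1682  11:1455  12:1724  13:1838
Giant step factor: 990^(-14) ≡ 160 (mod 3169).
Scan 338·160^i mod 3169 for i = 0, 1, …:
  i=0: 338   i=1: 207   i=2: 1430   i=3: 632
  i=4: 2881   i=5: 1455
Match at i=5, j=11: a = 5·14 + 11 = 81.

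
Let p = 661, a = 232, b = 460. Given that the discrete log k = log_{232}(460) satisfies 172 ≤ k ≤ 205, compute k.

177

Compute 232^172 mod 661 = 483, then multiply by 232 repeatedly:
  232^172=483  232^173=347  232^174=523  232^175=373  232^176=606
  232^177=460
Found 460 at exponent 177.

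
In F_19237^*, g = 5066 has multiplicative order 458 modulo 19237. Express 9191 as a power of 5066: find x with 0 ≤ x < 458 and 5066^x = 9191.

Baby-step giant-step with m = ceil(sqrt(458)) = 22.
Baby table (5066^j mod 19237 for j=0..21):
  0:1  1:5066  2:2198  3:16082  4:2717  5:9867  6:8496  7:7567
  8:14318  9:11498  10:18469  11:14423  12:4792  13:18415  14:10177  15:1522
  16:15652  17:17355  18:7340  19:18556  20:12714  21:3648
Giant step factor: 5066^(-22) ≡ 11830 (mod 19237).
Scan 9191·11830^i mod 19237 for i = 0, 1, …:
  i=0: 9191   i=1: 2006   i=2: 11759   i=3: 6223
  i=4: 17328   i=5: 768   i=6: 5576   i=7: 407
  i=8: 5560   i=9: 3497     …   i=14: 265
  i=15: 18556
Match at i=15, j=19: x = 15·22 + 19 = 349.

349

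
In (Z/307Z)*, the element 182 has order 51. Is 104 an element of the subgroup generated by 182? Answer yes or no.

no

104 ∈ ⟨182⟩ iff 104^51 ≡ 1 (mod 307), since |⟨182⟩| = 51.
104^51 mod 307 = 17.
Since 17 ≠ 1, 104 does not lie in the subgroup.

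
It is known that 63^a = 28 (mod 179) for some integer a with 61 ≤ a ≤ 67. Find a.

63

Compute 63^61 mod 179 = 24, then multiply by 63 repeatedly:
  63^61=24  63^62=80  63^63=28
Found 28 at exponent 63.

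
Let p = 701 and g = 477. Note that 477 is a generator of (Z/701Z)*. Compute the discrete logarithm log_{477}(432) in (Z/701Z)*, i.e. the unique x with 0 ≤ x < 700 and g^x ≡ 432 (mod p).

Baby-step giant-step with m = ceil(sqrt(700)) = 27.
Baby table (477^j mod 701 for j=0..26):
  0:1  1:477  2:405  3:410  4:692  5:614  6:561  7:516
  8:81  9:82  10:559  11:263  12:673  13:664  14:577  15:437
  16:252  17:333  18:415  19:273  20:536  21:508  22:471  23:347
  24:83  25:335  26:668
Giant step factor: 477^(-27) ≡ 523 (mod 701).
Scan 432·523^i mod 701 for i = 0, 1, …:
  i=0: 432   i=1: 214   i=2: 463   i=3: 304
  i=4: 566   i=5: 196   i=6: 162   i=7: 606
  i=8: 86   i=9: 114     …   i=22: 520
  i=23: 673
Match at i=23, j=12: x = 23·27 + 12 = 633.

633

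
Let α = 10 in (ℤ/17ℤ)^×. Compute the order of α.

16

The order of 10 must divide p − 1 = 16 = 2^4.
Divisors: 1, 2, 4, 8, 16.
Check each in increasing order: 10^1 ≡ 10;  10^2 ≡ 15;  10^4 ≡ 4;  10^8 ≡ 16;  10^16 ≡ 1.
Smallest exponent giving 1 is 16.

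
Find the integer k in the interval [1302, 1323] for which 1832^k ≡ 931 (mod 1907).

Compute 1832^1302 mod 1907 = 926, then multiply by 1832 repeatedly:
  1832^1302=926  1832^1303=1109  1832^1304=733  1832^1305=328  1832^1306=191
  1832^1307=931
Found 931 at exponent 1307.

1307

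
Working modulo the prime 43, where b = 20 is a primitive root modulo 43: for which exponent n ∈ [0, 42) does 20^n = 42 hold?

21

Successive powers of 20 modulo 43:
  20^0=1  20^1=20  20^2=13  20^3=2  20^4=40  20^5=26
  20^6=4  20^7=37  20^8=9  20^9=8  20^10=31  20^11=18
  20^12=16  20^13=19  20^14=36  20^15=32  20^16=38  20^17=29
  20^18=21  20^19=33  20^20=15  20^21=42
So 20^21 ≡ 42 (mod 43), giving n = 21.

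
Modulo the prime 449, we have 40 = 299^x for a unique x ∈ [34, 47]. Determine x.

38

Compute 299^34 mod 449 = 97, then multiply by 299 repeatedly:
  299^34=97  299^35=267  299^36=360  299^37=329  299^38=40
Found 40 at exponent 38.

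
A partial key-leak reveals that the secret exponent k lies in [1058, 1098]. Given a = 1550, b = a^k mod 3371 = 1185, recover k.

Compute 1550^1058 mod 3371 = 1415, then multiply by 1550 repeatedly:
  1550^1058=1415  1550^1059=2100  1550^1060=1985  1550^1061=2398  1550^1062=2058
  1550^1063=934  1550^1064=1541  1550^1065=1882  1550^1066=1185
Found 1185 at exponent 1066.

1066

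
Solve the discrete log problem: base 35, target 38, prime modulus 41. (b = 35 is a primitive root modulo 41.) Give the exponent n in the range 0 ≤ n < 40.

15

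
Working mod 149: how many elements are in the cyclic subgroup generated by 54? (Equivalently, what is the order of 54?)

74

The order of 54 must divide p − 1 = 148 = 2^2 · 37.
Divisors: 1, 2, 4, 37, 74, 148.
Check each in increasing order: 54^1 ≡ 54;  54^2 ≡ 85;  54^4 ≡ 73;  54^37 ≡ 148;  54^74 ≡ 1.
Smallest exponent giving 1 is 74.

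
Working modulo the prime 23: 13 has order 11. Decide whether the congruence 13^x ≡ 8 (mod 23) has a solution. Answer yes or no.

yes

⟨13⟩ has order 11; its elements mod 23 are {1, 2, 3, 4, 6, 8, 9, 12, 13, 16, 18}.
8 is in this set.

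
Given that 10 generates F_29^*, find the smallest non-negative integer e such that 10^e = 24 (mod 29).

Successive powers of 10 modulo 29:
  10^0=1  10^1=10  10^2=13  10^3=14  10^4=24
So 10^4 ≡ 24 (mod 29), giving e = 4.

4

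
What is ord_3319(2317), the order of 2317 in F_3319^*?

The order of 2317 must divide p − 1 = 3318 = 2 · 3 · 7 · 79.
Divisors: 1, 2, 3, 6, 7, 14, 21, 42, 79, 158, 237, 474, 553, 1106, 1659, 3318.
Check each in increasing order: 2317^1 ≡ 2317;  2317^2 ≡ 1666;  2317^3 ≡ 125;  2317^6 ≡ 2349;  2317^7 ≡ 2792;  2317^14 ≡ 2252;  2317^21 ≡ 1398;  2317^42 ≡ 2832;  2317^79 ≡ 441;  2317^158 ≡ 1979;  2317^237 ≡ 3161;  2317^474 ≡ 1731;  2317^553 ≡ 1.
Smallest exponent giving 1 is 553.

553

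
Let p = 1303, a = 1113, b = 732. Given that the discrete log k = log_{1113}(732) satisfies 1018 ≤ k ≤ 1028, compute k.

1027

Compute 1113^1018 mod 1303 = 986, then multiply by 1113 repeatedly:
  1113^1018=986  1113^1019=292  1113^1020=549  1113^1021=1233  1113^1022=270
  1113^1023=820  1113^1024=560  1113^1025=446  1113^1026=1258  1113^1027=732
Found 732 at exponent 1027.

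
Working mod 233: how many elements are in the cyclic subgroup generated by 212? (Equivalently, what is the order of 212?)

The order of 212 must divide p − 1 = 232 = 2^3 · 29.
Divisors: 1, 2, 4, 8, 29, 58, 116, 232.
Check each in increasing order: 212^1 ≡ 212;  212^2 ≡ 208;  212^4 ≡ 159;  212^8 ≡ 117;  212^29 ≡ 136;  212^58 ≡ 89;  212^116 ≡ 232;  212^232 ≡ 1.
Smallest exponent giving 1 is 232.

232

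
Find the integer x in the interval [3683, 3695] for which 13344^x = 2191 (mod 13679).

3688

Compute 13344^3683 mod 13679 = 11812, then multiply by 13344 repeatedly:
  13344^3683=11812  13344^3684=9890  13344^3685=10847  13344^3686=4869  13344^3687=10365
  13344^3688=2191
Found 2191 at exponent 3688.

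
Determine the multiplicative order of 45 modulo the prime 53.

52

The order of 45 must divide p − 1 = 52 = 2^2 · 13.
Divisors: 1, 2, 4, 13, 26, 52.
Check each in increasing order: 45^1 ≡ 45;  45^2 ≡ 11;  45^4 ≡ 15;  45^13 ≡ 30;  45^26 ≡ 52;  45^52 ≡ 1.
Smallest exponent giving 1 is 52.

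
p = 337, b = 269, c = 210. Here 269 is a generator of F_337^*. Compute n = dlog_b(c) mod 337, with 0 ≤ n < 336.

297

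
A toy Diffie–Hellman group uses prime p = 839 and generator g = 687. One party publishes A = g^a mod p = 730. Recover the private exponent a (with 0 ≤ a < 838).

786

Baby-step giant-step with m = ceil(sqrt(838)) = 29.
Baby table (687^j mod 839 for j=0..28):
  0:1  1:687  2:451  3:246  4:363  5:198  6:108  7:364
  8:46  9:559  10:610  11:409  12:757  13:718  14:773  15:803
  16:438  17:544  18:373  19:356  20:423  21:307  22:320  23:22
  24:12  25:693  26:378  27:435  28:161
Giant step factor: 687^(-29) ≡ 119 (mod 839).
Scan 730·119^i mod 839 for i = 0, 1, …:
  i=0: 730   i=1: 453   i=2: 211   i=3: 778
  i=4: 292   i=5: 349   i=6: 420   i=7: 479
  i=8: 788   i=9: 643     …   i=26: 552
  i=27: 246
Match at i=27, j=3: a = 27·29 + 3 = 786.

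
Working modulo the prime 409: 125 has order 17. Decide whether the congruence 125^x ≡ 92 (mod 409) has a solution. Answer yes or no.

92 ∈ ⟨125⟩ iff 92^17 ≡ 1 (mod 409), since |⟨125⟩| = 17.
92^17 mod 409 = 143.
Since 143 ≠ 1, 92 does not lie in the subgroup.

no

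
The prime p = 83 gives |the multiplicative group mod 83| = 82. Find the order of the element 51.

41

The order of 51 must divide p − 1 = 82 = 2 · 41.
Divisors: 1, 2, 41, 82.
Check each in increasing order: 51^1 ≡ 51;  51^2 ≡ 28;  51^41 ≡ 1.
Smallest exponent giving 1 is 41.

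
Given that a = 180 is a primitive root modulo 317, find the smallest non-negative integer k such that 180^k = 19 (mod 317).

165

Baby-step giant-step with m = ceil(sqrt(316)) = 18.
Baby table (180^j mod 317 for j=0..17):
  0:1  1:180  2:66  3:151  4:235  5:139  6:294  7:298
  8:67  9:14  10:301  11:290  12:212  13:120  14:44  15:312
  16:51  17:304
Giant step factor: 180^(-18) ≡ 186 (mod 317).
Scan 19·186^i mod 317 for i = 0, 1, …:
  i=0: 19   i=1: 47   i=2: 183   i=3: 119
  i=4: 261   i=5: 45   i=6: 128   i=7: 33
  i=8: 115   i=9: 151
Match at i=9, j=3: k = 9·18 + 3 = 165.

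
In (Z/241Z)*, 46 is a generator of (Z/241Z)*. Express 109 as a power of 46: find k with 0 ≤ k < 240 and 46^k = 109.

101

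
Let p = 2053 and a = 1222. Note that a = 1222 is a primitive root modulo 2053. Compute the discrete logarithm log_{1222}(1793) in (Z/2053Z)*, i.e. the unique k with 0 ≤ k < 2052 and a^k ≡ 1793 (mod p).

945

Baby-step giant-step with m = ceil(sqrt(2052)) = 46.
Baby table (1222^j mod 2053 for j=0..45):
  0:1  1:1222  2:753  3:422  4:381  5:1604  6:1526  7:648
  8:1451  9:1383  10:407  11:528  12:574  13:1355  14:1092  15:2027
  16:1076  17:952  18:1346  19:359  20:1409  21:1384  22:1629  23:1281
  24:996  25:1736  26:643  27:1500  28:1724  29:350  30:676  31:766
  32:1937  33:1958  34:931  35:320  36:970  37:759  38:1595  39:793
  40:30  41:1759  42:7  43:342  44:1165  45:901
Giant step factor: 1222^(-46) ≡ 1080 (mod 2053).
Scan 1793·1080^i mod 2053 for i = 0, 1, …:
  i=0: 1793   i=1: 461   i=2: 1054   i=3: 958
  i=4: 1981   i=5: 254   i=6: 1271   i=7: 1276
  i=8: 517   i=9: 1997     …   i=19: 397
  i=20: 1736
Match at i=20, j=25: k = 20·46 + 25 = 945.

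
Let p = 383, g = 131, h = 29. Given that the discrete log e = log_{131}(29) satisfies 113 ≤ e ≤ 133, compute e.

132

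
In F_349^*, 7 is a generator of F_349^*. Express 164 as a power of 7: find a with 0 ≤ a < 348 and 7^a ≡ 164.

326

Baby-step giant-step with m = ceil(sqrt(348)) = 19.
Baby table (7^j mod 349 for j=0..18):
  0:1  1:7  2:49  3:343  4:307  5:55  6:36  7:252
  8:19  9:133  10:233  11:235  12:249  13:347  14:335  15:251
  16:12  17:84  18:239
Giant step factor: 7^(-19) ≡ 63 (mod 349).
Scan 164·63^i mod 349 for i = 0, 1, …:
  i=0: 164   i=1: 211   i=2: 31   i=3: 208
  i=4: 191   i=5: 167   i=6: 51   i=7: 72
  i=8: 348   i=9: 286     …   i=16: 83
  i=17: 343
Match at i=17, j=3: a = 17·19 + 3 = 326.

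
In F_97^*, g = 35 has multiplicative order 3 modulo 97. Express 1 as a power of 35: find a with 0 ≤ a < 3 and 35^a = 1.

Successive powers of 35 modulo 97:
  35^0=1
So 35^0 ≡ 1 (mod 97), giving a = 0.

0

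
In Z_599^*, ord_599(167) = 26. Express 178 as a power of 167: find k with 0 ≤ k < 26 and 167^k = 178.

9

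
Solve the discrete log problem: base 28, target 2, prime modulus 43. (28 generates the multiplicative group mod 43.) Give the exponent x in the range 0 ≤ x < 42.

39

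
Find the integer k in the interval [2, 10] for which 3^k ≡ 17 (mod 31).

7

Compute 3^2 mod 31 = 9, then multiply by 3 repeatedly:
  3^2=9  3^3=27  3^4=19  3^5=26  3^6=16
  3^7=17
Found 17 at exponent 7.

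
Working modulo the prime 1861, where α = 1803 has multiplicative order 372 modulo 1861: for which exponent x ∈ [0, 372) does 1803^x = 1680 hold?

Baby-step giant-step with m = ceil(sqrt(372)) = 20.
Baby table (1803^j mod 1861 for j=0..19):
  0:1  1:1803  2:1503  3:293  4:1616  5:1183  6:243  7:794
  8:473  9:481  10:17  11:875  12:1358  13:1259  14:1418  15:1501
  16:409  17:471  18:597  19:733
Giant step factor: 1803^(-20) ≡ 1436 (mod 1861).
Scan 1680·1436^i mod 1861 for i = 0, 1, …:
  i=0: 1680   i=1: 624   i=2: 923   i=3: 396
  i=4: 1051   i=5: 1826   i=6: 1848   i=7: 1803
Match at i=7, j=1: x = 7·20 + 1 = 141.

141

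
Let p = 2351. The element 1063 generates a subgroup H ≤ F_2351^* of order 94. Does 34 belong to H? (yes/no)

no

34 ∈ ⟨1063⟩ iff 34^94 ≡ 1 (mod 2351), since |⟨1063⟩| = 94.
34^94 mod 2351 = 207.
Since 207 ≠ 1, 34 does not lie in the subgroup.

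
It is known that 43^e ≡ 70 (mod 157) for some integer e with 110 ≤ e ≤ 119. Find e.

113

Compute 43^110 mod 157 = 146, then multiply by 43 repeatedly:
  43^110=146  43^111=155  43^112=71  43^113=70
Found 70 at exponent 113.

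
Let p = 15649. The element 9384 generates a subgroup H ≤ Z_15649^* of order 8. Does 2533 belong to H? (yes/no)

yes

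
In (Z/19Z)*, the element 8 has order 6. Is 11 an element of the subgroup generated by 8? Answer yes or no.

yes

⟨8⟩ has order 6; its elements mod 19 are {1, 7, 8, 11, 12, 18}.
11 is in this set.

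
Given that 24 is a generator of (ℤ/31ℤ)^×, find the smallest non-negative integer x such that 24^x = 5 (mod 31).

Successive powers of 24 modulo 31:
  24^0=1  24^1=24  24^2=18  24^3=29  24^4=14  24^5=26
  24^6=4  24^7=3  24^8=10  24^9=23  24^10=25  24^11=11
  24^12=16  24^13=12  24^14=9  24^15=30  24^16=7  24^17=13
  24^18=2  24^19=17  24^20=5
So 24^20 ≡ 5 (mod 31), giving x = 20.

20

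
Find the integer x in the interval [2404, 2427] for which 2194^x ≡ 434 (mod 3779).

Compute 2194^2404 mod 3779 = 214, then multiply by 2194 repeatedly:
  2194^2404=214  2194^2405=920  2194^2406=494  2194^2407=3042  2194^2408=434
Found 434 at exponent 2408.

2408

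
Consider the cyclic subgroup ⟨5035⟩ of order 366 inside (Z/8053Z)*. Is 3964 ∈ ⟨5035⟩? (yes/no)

3964 ∈ ⟨5035⟩ iff 3964^366 ≡ 1 (mod 8053), since |⟨5035⟩| = 366.
3964^366 mod 8053 = 1.
Since 1 = 1, 3964 lies in the subgroup.

yes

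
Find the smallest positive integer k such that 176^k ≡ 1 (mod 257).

64

The order of 176 must divide p − 1 = 256 = 2^8.
Divisors: 1, 2, 4, 8, 16, 32, 64, 128, 256.
Check each in increasing order: 176^1 ≡ 176;  176^2 ≡ 136;  176^4 ≡ 249;  176^8 ≡ 64;  176^16 ≡ 241;  176^32 ≡ 256;  176^64 ≡ 1.
Smallest exponent giving 1 is 64.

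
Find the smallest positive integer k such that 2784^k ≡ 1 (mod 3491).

The order of 2784 must divide p − 1 = 3490 = 2 · 5 · 349.
Divisors: 1, 2, 5, 10, 349, 698, 1745, 3490.
Check each in increasing order: 2784^1 ≡ 2784;  2784^2 ≡ 636;  2784^5 ≡ 557;  2784^10 ≡ 3041;  2784^349 ≡ 1231;  2784^698 ≡ 267;  2784^1745 ≡ 1.
Smallest exponent giving 1 is 1745.

1745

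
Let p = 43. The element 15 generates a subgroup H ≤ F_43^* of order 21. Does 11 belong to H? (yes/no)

yes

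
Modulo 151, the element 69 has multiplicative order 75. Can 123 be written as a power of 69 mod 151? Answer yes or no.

123 ∈ ⟨69⟩ iff 123^75 ≡ 1 (mod 151), since |⟨69⟩| = 75.
123^75 mod 151 = 1.
Since 1 = 1, 123 lies in the subgroup.

yes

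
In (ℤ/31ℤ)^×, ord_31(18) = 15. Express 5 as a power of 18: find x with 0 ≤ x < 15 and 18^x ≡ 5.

10

Successive powers of 18 modulo 31:
  18^0=1  18^1=18  18^2=14  18^3=4  18^4=10  18^5=25
  18^6=16  18^7=9  18^8=7  18^9=2  18^10=5
So 18^10 ≡ 5 (mod 31), giving x = 10.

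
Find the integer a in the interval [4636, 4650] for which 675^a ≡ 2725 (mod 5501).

Compute 675^4636 mod 5501 = 4254, then multiply by 675 repeatedly:
  675^4636=4254  675^4637=5429  675^4638=909  675^4639=2964  675^4640=3837
  675^4641=4505  675^4642=4323  675^4643=2495  675^4644=819  675^4645=2725
Found 2725 at exponent 4645.

4645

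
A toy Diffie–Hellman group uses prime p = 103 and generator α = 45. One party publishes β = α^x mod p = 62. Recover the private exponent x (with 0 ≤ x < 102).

71

Baby-step giant-step with m = ceil(sqrt(102)) = 11.
Baby table (45^j mod 103 for j=0..10):
  0:1  1:45  2:68  3:73  4:92  5:20  6:76  7:21
  8:18  9:89  10:91
Giant step factor: 45^(-11) ≡ 70 (mod 103).
Scan 62·70^i mod 103 for i = 0, 1, …:
  i=0: 62   i=1: 14   i=2: 53   i=3: 2
  i=4: 37   i=5: 15   i=6: 20
Match at i=6, j=5: x = 6·11 + 5 = 71.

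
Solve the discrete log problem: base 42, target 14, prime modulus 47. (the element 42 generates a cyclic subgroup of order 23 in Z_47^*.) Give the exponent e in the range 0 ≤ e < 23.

Successive powers of 42 modulo 47:
  42^0=1  42^1=42  42^2=25  42^3=16  42^4=14
So 42^4 ≡ 14 (mod 47), giving e = 4.

4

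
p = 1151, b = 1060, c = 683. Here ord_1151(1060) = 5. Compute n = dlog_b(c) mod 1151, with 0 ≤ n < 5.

Successive powers of 1060 modulo 1151:
  1060^0=1  1060^1=1060  1060^2=224  1060^3=334  1060^4=683
So 1060^4 ≡ 683 (mod 1151), giving n = 4.

4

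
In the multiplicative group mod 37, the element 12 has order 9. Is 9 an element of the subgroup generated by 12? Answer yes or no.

yes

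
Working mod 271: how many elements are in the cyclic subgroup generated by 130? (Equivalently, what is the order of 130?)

The order of 130 must divide p − 1 = 270 = 2 · 3^3 · 5.
Divisors: 1, 2, 3, 5, 6, 9, 10, 15, 18, 27, 30, 45, 54, 90, 135, 270.
Check each in increasing order: 130^1 ≡ 130;  130^2 ≡ 98;  130^3 ≡ 3;  130^5 ≡ 23;  130^6 ≡ 9;  130^9 ≡ 27;  130^10 ≡ 258;  130^15 ≡ 243;  130^18 ≡ 187;  130^27 ≡ 171;  130^30 ≡ 242;  130^45 ≡ 270;  130^54 ≡ 244;  130^90 ≡ 1.
Smallest exponent giving 1 is 90.

90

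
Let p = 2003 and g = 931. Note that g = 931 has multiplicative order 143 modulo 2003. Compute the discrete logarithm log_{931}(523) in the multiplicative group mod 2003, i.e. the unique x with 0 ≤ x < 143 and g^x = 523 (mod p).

117

Baby-step giant-step with m = ceil(sqrt(143)) = 12.
Baby table (931^j mod 2003 for j=0..11):
  0:1  1:931  2:1465  3:1875  4:1012  5:762  6:360  7:659
  8:611  9:1992  10:1777  11:1912
Giant step factor: 931^(-12) ≡ 781 (mod 2003).
Scan 523·781^i mod 2003 for i = 0, 1, …:
  i=0: 523   i=1: 1854   i=2: 1808   i=3: 1936
  i=4: 1754   i=5: 1825   i=6: 1192   i=7: 1560
  i=8: 536   i=9: 1992
Match at i=9, j=9: x = 9·12 + 9 = 117.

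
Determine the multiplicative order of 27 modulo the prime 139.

The order of 27 must divide p − 1 = 138 = 2 · 3 · 23.
Divisors: 1, 2, 3, 6, 23, 46, 69, 138.
Check each in increasing order: 27^1 ≡ 27;  27^2 ≡ 34;  27^3 ≡ 84;  27^6 ≡ 106;  27^23 ≡ 138;  27^46 ≡ 1.
Smallest exponent giving 1 is 46.

46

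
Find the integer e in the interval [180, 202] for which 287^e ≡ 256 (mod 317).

200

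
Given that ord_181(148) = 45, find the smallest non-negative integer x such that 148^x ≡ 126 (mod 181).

11

Baby-step giant-step with m = ceil(sqrt(45)) = 7.
Baby table (148^j mod 181 for j=0..6):
  0:1  1:148  2:3  3:82  4:9  5:65  6:27
Giant step factor: 148^(-7) ≡ 13 (mod 181).
Scan 126·13^i mod 181 for i = 0, 1, …:
  i=0: 126   i=1: 9
Match at i=1, j=4: x = 1·7 + 4 = 11.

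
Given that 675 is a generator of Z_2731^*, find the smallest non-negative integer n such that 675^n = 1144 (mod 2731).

634

Baby-step giant-step with m = ceil(sqrt(2730)) = 53.
Baby table (675^j mod 2731 for j=0..52):
  0:1  1:675  2:2279  3:772  4:2210  5:624  6:626  7:1976
  8:1072  9:2616  10:1574  11:91  12:1343  13:2564  14:1977  15:1747
  16:2164  17:2346  18:2301  19:1967  20:459  21:1222  22:88  23:2049
  24:1189  25:2392  26:579  27:292  28:468  29:1835  30:1482  31:804
  32:1962  33:2546  34:751  35:1690  36:1923  37:800  38:1993  39:1623
  40:394  41:1043  42:2158  43:1027  44:2282  45:66  46:854  47:209
  48:1794  49:1117  50:219  51:351  52:2059
Giant step factor: 675^(-53) ≡ 1387 (mod 2731).
Scan 1144·1387^i mod 2731 for i = 0, 1, …:
  i=0: 1144   i=1: 17   i=2: 1731   i=3: 348
  i=4: 2020   i=5: 2465   i=6: 2474   i=7: 1302
  i=8: 683   i=9: 2395   i=10: 969   i=11: 351
Match at i=11, j=51: n = 11·53 + 51 = 634.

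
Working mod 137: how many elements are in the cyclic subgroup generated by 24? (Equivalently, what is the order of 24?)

The order of 24 must divide p − 1 = 136 = 2^3 · 17.
Divisors: 1, 2, 4, 8, 17, 34, 68, 136.
Check each in increasing order: 24^1 ≡ 24;  24^2 ≡ 28;  24^4 ≡ 99;  24^8 ≡ 74;  24^17 ≡ 41;  24^34 ≡ 37;  24^68 ≡ 136;  24^136 ≡ 1.
Smallest exponent giving 1 is 136.

136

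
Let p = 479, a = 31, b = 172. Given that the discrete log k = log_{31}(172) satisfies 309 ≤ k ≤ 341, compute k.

Compute 31^309 mod 479 = 186, then multiply by 31 repeatedly:
  31^309=186  31^310=18  31^311=79  31^312=54  31^313=237
  31^314=162  31^315=232  31^316=7  31^317=217  31^318=21
  31^319=172
Found 172 at exponent 319.

319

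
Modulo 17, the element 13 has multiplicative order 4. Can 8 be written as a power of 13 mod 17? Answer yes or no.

⟨13⟩ has order 4; its elements mod 17 are {1, 4, 13, 16}.
8 is not in this set.

no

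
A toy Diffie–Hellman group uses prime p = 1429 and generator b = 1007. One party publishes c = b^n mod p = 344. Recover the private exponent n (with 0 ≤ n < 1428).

1423

Baby-step giant-step with m = ceil(sqrt(1428)) = 38.
Baby table (1007^j mod 1429 for j=0..37):
  0:1  1:1007  2:888  3:1091  4:1165  5:1375  6:1353  7:634
  8:1104  9:1395  10:58  11:1246  12:60  13:402  14:407  15:1155
  16:1308  17:1047  18:1156  19:886  20:506  21:818  22:622  23:452
  24:742  25:1256  26:127  27:708  28:1314  29:1373  30:768  31:287
  32:351  33:494  34:166  35:1398  36:221  37:1052
Giant step factor: 1007^(-38) ≡ 1071 (mod 1429).
Scan 344·1071^i mod 1429 for i = 0, 1, …:
  i=0: 344   i=1: 1171   i=2: 908   i=3: 748
  i=4: 868   i=5: 778   i=6: 131   i=7: 259
  i=8: 163   i=9: 235     …   i=36: 33
  i=37: 1047
Match at i=37, j=17: n = 37·38 + 17 = 1423.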